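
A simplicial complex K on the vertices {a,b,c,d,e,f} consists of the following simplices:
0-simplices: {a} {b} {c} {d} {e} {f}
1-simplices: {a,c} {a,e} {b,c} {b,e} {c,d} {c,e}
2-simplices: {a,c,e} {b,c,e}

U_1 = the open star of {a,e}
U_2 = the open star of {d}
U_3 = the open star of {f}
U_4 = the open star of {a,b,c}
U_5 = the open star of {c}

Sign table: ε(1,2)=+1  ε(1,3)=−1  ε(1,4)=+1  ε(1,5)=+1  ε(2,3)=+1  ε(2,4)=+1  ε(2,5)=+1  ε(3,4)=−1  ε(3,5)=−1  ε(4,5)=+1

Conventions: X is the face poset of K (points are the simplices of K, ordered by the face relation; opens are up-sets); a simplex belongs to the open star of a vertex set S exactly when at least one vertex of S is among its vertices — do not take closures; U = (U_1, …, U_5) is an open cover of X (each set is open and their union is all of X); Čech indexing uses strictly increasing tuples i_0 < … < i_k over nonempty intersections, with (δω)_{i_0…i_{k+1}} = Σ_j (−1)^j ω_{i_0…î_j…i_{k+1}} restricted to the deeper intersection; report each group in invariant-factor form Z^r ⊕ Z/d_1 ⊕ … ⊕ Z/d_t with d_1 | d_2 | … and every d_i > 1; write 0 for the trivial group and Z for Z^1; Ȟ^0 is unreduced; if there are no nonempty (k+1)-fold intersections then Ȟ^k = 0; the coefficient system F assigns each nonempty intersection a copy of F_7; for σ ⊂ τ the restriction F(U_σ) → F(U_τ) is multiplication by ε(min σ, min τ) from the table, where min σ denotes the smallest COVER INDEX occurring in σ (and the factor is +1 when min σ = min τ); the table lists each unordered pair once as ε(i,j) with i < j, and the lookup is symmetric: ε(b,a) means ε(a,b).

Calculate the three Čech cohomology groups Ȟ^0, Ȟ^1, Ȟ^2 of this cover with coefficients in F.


cover nerve:
  U1={{a},{e},{a,c},{a,e},{b,e},{c,e},{a,c,e},{b,c,e}} U2={{d},{c,d}} U3={{f}} U4={{a},{b},{c},{a,c},{a,e},{b,c},{b,e},{c,d},{c,e},{a,c,e},{b,c,e}} U5={{c},{a,c},{b,c},{c,d},{c,e},{a,c,e},{b,c,e}}
  U14={{a},{a,c},{a,e},{b,e},{c,e},{a,c,e},{b,c,e}} U15={{a,c},{c,e},{a,c,e},{b,c,e}} U24={{c,d}} U25={{c,d}} U45={{c},{a,c},{b,c},{c,d},{c,e},{a,c,e},{b,c,e}}
  U145={{a,c},{c,e},{a,c,e},{b,c,e}} U245={{c,d}}
C dims 5,5,2; δ0: rk_F7 3; δ1: rk_F7 2
Ȟ^0: (5−3)−0=2 ⇒ Z/7 ⊕ Z/7
Ȟ^1: (5−2)−3=0 ⇒ 0
Ȟ^2: (2−0)−2=0 ⇒ 0

Ȟ^0 = Z/7 ⊕ Z/7, Ȟ^1 = 0 and Ȟ^2 = 0


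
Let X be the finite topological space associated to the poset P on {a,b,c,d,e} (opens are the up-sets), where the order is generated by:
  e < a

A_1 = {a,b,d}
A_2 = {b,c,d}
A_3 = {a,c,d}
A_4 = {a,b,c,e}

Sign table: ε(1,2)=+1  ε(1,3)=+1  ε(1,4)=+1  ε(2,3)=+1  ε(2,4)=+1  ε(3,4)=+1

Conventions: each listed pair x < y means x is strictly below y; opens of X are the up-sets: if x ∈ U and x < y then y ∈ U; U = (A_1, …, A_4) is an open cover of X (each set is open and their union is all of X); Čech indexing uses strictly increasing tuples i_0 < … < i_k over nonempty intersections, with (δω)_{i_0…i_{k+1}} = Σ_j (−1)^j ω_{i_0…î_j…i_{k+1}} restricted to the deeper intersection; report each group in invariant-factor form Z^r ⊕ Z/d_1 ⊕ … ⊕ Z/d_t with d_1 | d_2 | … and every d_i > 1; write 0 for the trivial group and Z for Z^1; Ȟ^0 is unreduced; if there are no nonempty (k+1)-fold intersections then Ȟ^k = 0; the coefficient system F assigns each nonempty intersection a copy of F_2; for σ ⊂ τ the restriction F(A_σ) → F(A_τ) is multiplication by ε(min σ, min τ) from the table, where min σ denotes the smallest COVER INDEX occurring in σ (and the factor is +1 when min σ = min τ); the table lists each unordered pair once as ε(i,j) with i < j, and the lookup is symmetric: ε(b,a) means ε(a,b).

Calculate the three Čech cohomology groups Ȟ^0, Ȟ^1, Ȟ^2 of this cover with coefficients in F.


Ȟ^0 ≅ Z/2, Ȟ^1 ≅ 0, Ȟ^2 ≅ Z/2

nonempty overlaps:
  A12={b,d} A13={a,d} A14={a,b} A23={c,d} A24={b,c} A34={a,c}
  A123={d} A124={b} A134={a} A234={c}
C dims 4,6,4; δ0: rk_F2 3; δ1: rk_F2 3
degree 0: 4−3−0 = 1 → Ȟ^0 ≅ Z/2
degree 1: 6−3−3 = 0 → Ȟ^1 ≅ 0
degree 2: 4−0−3 = 1 → Ȟ^2 ≅ Z/2


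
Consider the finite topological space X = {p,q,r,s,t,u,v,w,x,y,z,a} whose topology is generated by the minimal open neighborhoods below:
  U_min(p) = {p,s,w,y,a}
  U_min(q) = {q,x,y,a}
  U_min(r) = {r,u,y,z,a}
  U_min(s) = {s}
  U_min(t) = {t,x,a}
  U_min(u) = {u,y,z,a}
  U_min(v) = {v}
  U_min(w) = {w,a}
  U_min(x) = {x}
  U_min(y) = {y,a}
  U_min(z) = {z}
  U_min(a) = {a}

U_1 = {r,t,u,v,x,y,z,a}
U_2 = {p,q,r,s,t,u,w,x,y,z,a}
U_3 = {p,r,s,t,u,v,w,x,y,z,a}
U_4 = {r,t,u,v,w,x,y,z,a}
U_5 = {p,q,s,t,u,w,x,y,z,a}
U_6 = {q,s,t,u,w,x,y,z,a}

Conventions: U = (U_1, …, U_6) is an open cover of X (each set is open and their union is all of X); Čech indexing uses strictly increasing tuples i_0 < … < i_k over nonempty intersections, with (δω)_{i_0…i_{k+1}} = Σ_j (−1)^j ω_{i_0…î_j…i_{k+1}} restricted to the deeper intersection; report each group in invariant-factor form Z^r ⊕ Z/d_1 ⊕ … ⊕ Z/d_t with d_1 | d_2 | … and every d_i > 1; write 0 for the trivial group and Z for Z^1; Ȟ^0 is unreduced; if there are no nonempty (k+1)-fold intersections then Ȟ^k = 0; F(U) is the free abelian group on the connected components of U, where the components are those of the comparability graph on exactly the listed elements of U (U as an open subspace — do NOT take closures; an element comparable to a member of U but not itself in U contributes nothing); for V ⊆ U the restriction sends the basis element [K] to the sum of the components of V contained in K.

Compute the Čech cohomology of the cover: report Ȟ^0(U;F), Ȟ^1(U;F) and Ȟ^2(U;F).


Ȟ^0 = Z^2,  Ȟ^1 = 0,  Ȟ^2 = 0

cover nerve:
  U12={r,t,u,x,y,z,a} U13={r,t,u,v,x,y,z,a} U14={r,t,u,v,x,y,z,a} U15={t,u,x,y,z,a} U16={t,u,x,y,z,a} U23={p,r,s,t,u,w,x,y,z,a} U24={r,t,u,w,x,y,z,a} U25={p,q,s,t,u,w,x,y,z,a} U26={q,s,t,u,w,x,y,z,a} U34={r,t,u,v,w,x,y,z,a} U35={p,s,t,u,w,x,y,z,a} U36={s,t,u,w,x,y,z,a} U45={t,u,w,x,y,z,a} U46={t,u,w,x,y,z,a} U56={q,s,t,u,w,x,y,z,a}
  U123={r,t,u,x,y,z,a} U124={r,t,u,x,y,z,a} U125={t,u,x,y,z,a} U126={t,u,x,y,z,a} U134={r,t,u,v,x,y,z,a} U135={t,u,x,y,z,a} U136={t,u,x,y,z,a} U145={t,u,x,y,z,a} U146={t,u,x,y,z,a} U156={t,u,x,y,z,a} U234={r,t,u,w,x,y,z,a} U235={p,s,t,u,w,x,y,z,a} U236={s,t,u,w,x,y,z,a} U245={t,u,w,x,y,z,a} U246={t,u,w,x,y,z,a} U256={q,s,t,u,w,x,y,z,a} U345={t,u,w,x,y,z,a} U346={t,u,w,x,y,z,a} U356={s,t,u,w,x,y,z,a} U456={t,u,w,x,y,z,a}
  U1234={r,t,u,x,y,z,a} U1235={t,u,x,y,z,a} U1236={t,u,x,y,z,a} U1245={t,u,x,y,z,a} U1246={t,u,x,y,z,a} U1256={t,u,x,y,z,a} U1345={t,u,x,y,z,a} U1346={t,u,x,y,z,a} U1356={t,u,x,y,z,a} U1456={t,u,x,y,z,a} U2345={t,u,w,x,y,z,a} U2346={t,u,w,x,y,z,a} U2356={s,t,u,w,x,y,z,a} U2456={t,u,w,x,y,z,a} U3456={t,u,w,x,y,z,a}
  U12345={t,u,x,y,z,a} U12346={t,u,x,y,z,a} U12356={t,u,x,y,z,a} U12456={t,u,x,y,z,a} U13456={t,u,x,y,z,a} U23456={t,u,w,x,y,z,a}
  U123456={t,u,x,y,z,a}
components per intersection:
  U1: {r,t,u,x,y,z,a} {v}
  U2: {p,q,r,s,t,u,w,x,y,z,a}
  U3: {p,r,s,t,u,w,x,y,z,a} {v}
  U4: {r,t,u,w,x,y,z,a} {v}
  U5: {p,q,s,t,u,w,x,y,z,a}
  U6: {q,t,u,w,x,y,z,a} {s}
  U12: {r,t,u,x,y,z,a}
  U13: {r,t,u,x,y,z,a} {v}
  U14: {r,t,u,x,y,z,a} {v}
  U15: {t,u,x,y,z,a}
  U16: {t,u,x,y,z,a}
  U23: {p,r,s,t,u,w,x,y,z,a}
  U24: {r,t,u,w,x,y,z,a}
  U25: {p,q,s,t,u,w,x,y,z,a}
  U26: {q,t,u,w,x,y,z,a} {s}
  U34: {r,t,u,w,x,y,z,a} {v}
  U35: {p,s,t,u,w,x,y,z,a}
  U36: {s} {t,u,w,x,y,z,a}
  U45: {t,u,w,x,y,z,a}
  U46: {t,u,w,x,y,z,a}
  U56: {q,t,u,w,x,y,z,a} {s}
  U123: {r,t,u,x,y,z,a}
  U124: {r,t,u,x,y,z,a}
  U125: {t,u,x,y,z,a}
  U126: {t,u,x,y,z,a}
  U134: {r,t,u,x,y,z,a} {v}
  U135: {t,u,x,y,z,a}
  U136: {t,u,x,y,z,a}
  U145: {t,u,x,y,z,a}
  U146: {t,u,x,y,z,a}
  U156: {t,u,x,y,z,a}
  U234: {r,t,u,w,x,y,z,a}
  U235: {p,s,t,u,w,x,y,z,a}
  U236: {s} {t,u,w,x,y,z,a}
  U245: {t,u,w,x,y,z,a}
  U246: {t,u,w,x,y,z,a}
  U256: {q,t,u,w,x,y,z,a} {s}
  U345: {t,u,w,x,y,z,a}
  U346: {t,u,w,x,y,z,a}
  U356: {s} {t,u,w,x,y,z,a}
  U456: {t,u,w,x,y,z,a}
  U1234: {r,t,u,x,y,z,a}
  U1235: {t,u,x,y,z,a}
  U1236: {t,u,x,y,z,a}
  U1245: {t,u,x,y,z,a}
  U1246: {t,u,x,y,z,a}
  U1256: {t,u,x,y,z,a}
  U1345: {t,u,x,y,z,a}
  U1346: {t,u,x,y,z,a}
  U1356: {t,u,x,y,z,a}
  U1456: {t,u,x,y,z,a}
  U2345: {t,u,w,x,y,z,a}
  U2346: {t,u,w,x,y,z,a}
  U2356: {s} {t,u,w,x,y,z,a}
  U2456: {t,u,w,x,y,z,a}
  U3456: {t,u,w,x,y,z,a}
  U12345: {t,u,x,y,z,a}
  U12346: {t,u,x,y,z,a}
  U12356: {t,u,x,y,z,a}
  U12456: {t,u,x,y,z,a}
  U13456: {t,u,x,y,z,a}
  U23456: {t,u,w,x,y,z,a}
  U123456: {t,u,x,y,z,a}
C dims 10,21,24,16; δ0: rk 8, SNF 1^8; δ1: rk 13, SNF 1^13; δ2: rk 11, SNF 1^11
Ȟ^0: (10−8)−0=2 ⇒ Z^2
Ȟ^1: (21−13)−8=0 ⇒ 0
Ȟ^2: (24−11)−13=0 ⇒ 0


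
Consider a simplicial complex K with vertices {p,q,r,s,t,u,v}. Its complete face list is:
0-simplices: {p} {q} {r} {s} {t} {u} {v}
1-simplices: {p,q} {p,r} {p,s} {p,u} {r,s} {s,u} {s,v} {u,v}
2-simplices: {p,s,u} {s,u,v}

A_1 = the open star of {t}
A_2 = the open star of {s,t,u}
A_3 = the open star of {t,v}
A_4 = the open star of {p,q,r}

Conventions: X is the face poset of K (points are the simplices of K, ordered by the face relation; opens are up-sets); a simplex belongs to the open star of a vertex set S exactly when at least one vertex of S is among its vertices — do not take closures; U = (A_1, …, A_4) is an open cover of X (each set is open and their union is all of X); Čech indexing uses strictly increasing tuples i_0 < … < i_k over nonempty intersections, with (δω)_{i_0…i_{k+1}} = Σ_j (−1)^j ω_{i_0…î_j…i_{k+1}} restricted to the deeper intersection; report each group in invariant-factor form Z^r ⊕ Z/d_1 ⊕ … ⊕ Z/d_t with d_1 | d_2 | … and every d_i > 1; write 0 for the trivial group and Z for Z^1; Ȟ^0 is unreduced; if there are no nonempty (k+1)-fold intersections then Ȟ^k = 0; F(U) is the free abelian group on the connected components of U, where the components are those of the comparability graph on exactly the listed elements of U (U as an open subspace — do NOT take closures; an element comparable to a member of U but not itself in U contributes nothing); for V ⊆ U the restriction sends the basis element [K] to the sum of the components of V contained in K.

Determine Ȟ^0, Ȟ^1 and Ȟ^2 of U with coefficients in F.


nerve simplices:
  A1={{t}} A2={{s},{t},{u},{p,s},{p,u},{r,s},{s,u},{s,v},{u,v},{p,s,u},{s,u,v}} A3={{t},{v},{s,v},{u,v},{s,u,v}} A4={{p},{q},{r},{p,q},{p,r},{p,s},{p,u},{r,s},{p,s,u}}
  A12={{t}} A13={{t}} A23={{t},{s,v},{u,v},{s,u,v}} A24={{p,s},{p,u},{r,s},{p,s,u}}
  A123={{t}}
components per intersection:
  A1: {{t}}
  A2: {{s},{u},{p,s},{p,u},{r,s},{s,u},{s,v},{u,v},{p,s,u},{s,u,v}} {{t}}
  A3: {{t}} {{v},{s,v},{u,v},{s,u,v}}
  A4: {{p},{q},{r},{p,q},{p,r},{p,s},{p,u},{r,s},{p,s,u}}
  A12: {{t}}
  A13: {{t}}
  A23: {{t}} {{s,v},{u,v},{s,u,v}}
  A24: {{p,s},{p,u},{p,s,u}} {{r,s}}
  A123: {{t}}
C dims 6,6,1; δ0: rk 4, SNF 1^4; δ1: rk 1, SNF 1^1
degree 0: 6−4−0 = 2 → Ȟ^0 ≅ Z^2
degree 1: 6−1−4 = 1 → Ȟ^1 ≅ Z
degree 2: 1−0−1 = 0 → Ȟ^2 ≅ 0

Ȟ^0(U;F) ≅ Z^2; Ȟ^1(U;F) ≅ Z; Ȟ^2(U;F) ≅ 0


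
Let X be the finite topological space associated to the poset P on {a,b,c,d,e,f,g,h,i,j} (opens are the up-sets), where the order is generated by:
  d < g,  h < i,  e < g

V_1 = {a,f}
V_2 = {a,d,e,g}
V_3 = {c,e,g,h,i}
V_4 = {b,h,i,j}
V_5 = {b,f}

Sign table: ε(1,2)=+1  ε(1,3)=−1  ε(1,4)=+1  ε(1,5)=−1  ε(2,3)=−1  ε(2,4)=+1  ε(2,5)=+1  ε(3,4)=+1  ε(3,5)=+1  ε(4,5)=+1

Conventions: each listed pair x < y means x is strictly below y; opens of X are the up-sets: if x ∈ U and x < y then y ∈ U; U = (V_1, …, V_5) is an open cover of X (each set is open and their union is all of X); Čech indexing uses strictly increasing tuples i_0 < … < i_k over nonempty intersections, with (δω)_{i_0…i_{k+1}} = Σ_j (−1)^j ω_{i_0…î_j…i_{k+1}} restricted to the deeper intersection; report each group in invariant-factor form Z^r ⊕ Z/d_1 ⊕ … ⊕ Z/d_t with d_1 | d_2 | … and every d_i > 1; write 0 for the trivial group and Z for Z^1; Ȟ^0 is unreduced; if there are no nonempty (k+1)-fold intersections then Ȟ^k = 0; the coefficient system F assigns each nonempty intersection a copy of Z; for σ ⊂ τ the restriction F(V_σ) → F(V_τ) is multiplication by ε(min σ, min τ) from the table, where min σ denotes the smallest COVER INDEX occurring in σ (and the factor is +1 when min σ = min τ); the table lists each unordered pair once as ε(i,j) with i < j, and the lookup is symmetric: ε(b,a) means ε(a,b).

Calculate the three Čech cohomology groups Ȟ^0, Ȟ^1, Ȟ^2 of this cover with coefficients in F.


nerve of the cover:
  V12={a} V15={f} V23={e,g} V34={h,i} V45={b}
C dims 5,5; δ0: rk 4, SNF 1^4
Ȟ^0 = (5 − 4) − 0 = 1, so Ȟ^0 ≅ Z
Ȟ^1 = (5 − 0) − 4 = 1, so Ȟ^1 ≅ Z
Ȟ^2 = (0 − 0) − 0 = 0, so Ȟ^2 ≅ 0

Ȟ^0 = Z,  Ȟ^1 = Z,  Ȟ^2 = 0


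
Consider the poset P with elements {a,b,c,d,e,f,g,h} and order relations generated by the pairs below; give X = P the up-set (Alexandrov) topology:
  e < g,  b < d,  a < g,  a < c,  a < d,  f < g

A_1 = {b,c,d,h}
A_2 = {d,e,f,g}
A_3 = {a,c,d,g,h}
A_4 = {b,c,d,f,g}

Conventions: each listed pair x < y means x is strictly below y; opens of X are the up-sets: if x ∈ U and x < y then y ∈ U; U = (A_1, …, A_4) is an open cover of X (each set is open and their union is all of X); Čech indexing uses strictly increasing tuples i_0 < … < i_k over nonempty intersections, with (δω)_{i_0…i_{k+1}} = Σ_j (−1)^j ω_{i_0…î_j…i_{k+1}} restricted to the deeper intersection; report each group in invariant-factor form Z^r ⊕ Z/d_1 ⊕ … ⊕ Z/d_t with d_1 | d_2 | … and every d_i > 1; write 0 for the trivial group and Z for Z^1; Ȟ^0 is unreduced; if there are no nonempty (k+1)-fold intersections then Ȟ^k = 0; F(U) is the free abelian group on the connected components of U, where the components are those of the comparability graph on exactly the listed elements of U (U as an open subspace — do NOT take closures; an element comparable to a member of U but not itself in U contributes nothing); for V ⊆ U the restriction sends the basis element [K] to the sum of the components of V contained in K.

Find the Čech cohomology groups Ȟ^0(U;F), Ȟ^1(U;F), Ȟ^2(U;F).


Ȟ^0 ≅ Z^2, Ȟ^1 ≅ 0 and Ȟ^2 ≅ 0

cover nerve:
  A12={d} A13={c,d,h} A14={b,c,d} A23={d,g} A24={d,f,g} A34={c,d,g}
  A123={d} A124={d} A134={c,d} A234={d,g}
  A1234={d}
components per intersection:
  A1: {b,d} {c} {h}
  A2: {d} {e,f,g}
  A3: {a,c,d,g} {h}
  A4: {b,d} {c} {f,g}
  A12: {d}
  A13: {c} {d} {h}
  A14: {b,d} {c}
  A23: {d} {g}
  A24: {d} {f,g}
  A34: {c} {d} {g}
  A123: {d}
  A124: {d}
  A134: {c} {d}
  A234: {d} {g}
  A1234: {d}
C dims 10,13,6,1; δ0: rk 8, SNF 1^8; δ1: rk 5, SNF 1^5; δ2: rk 1, SNF 1^1
Ȟ^0: (10−8)−0=2 ⇒ Z^2
Ȟ^1: (13−5)−8=0 ⇒ 0
Ȟ^2: (6−1)−5=0 ⇒ 0


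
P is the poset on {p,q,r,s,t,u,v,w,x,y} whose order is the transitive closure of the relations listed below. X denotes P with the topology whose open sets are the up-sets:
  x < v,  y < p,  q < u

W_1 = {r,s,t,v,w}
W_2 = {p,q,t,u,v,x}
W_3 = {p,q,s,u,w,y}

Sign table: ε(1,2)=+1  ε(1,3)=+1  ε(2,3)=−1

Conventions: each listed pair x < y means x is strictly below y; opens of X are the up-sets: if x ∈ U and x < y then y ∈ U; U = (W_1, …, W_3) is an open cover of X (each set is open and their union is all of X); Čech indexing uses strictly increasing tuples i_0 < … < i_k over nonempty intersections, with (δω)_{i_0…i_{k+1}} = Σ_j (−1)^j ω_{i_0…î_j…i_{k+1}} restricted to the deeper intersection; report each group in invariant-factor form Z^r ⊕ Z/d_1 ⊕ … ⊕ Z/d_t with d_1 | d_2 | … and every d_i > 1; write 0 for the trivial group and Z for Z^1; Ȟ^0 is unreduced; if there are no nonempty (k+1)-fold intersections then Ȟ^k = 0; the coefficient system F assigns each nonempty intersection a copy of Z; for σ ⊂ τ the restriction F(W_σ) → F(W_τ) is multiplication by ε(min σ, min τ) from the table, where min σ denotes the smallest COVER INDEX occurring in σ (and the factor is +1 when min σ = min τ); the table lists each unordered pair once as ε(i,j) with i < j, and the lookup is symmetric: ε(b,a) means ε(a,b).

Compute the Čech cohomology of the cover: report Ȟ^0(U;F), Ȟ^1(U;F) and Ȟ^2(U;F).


nonempty overlaps:
  W12={t,v} W13={s,w} W23={p,q,u}
C dims 3,3; δ0: rk 3, SNF 1^2·2
degree 0: 3−3−0 = 0 → Ȟ^0 ≅ 0
degree 1: 3−0−3 = 0 plus torsion [2] → Ȟ^1 ≅ Z/2
degree 2: 0−0−0 = 0 → Ȟ^2 ≅ 0

Ȟ^0 ≅ 0, Ȟ^1 ≅ Z/2, Ȟ^2 ≅ 0


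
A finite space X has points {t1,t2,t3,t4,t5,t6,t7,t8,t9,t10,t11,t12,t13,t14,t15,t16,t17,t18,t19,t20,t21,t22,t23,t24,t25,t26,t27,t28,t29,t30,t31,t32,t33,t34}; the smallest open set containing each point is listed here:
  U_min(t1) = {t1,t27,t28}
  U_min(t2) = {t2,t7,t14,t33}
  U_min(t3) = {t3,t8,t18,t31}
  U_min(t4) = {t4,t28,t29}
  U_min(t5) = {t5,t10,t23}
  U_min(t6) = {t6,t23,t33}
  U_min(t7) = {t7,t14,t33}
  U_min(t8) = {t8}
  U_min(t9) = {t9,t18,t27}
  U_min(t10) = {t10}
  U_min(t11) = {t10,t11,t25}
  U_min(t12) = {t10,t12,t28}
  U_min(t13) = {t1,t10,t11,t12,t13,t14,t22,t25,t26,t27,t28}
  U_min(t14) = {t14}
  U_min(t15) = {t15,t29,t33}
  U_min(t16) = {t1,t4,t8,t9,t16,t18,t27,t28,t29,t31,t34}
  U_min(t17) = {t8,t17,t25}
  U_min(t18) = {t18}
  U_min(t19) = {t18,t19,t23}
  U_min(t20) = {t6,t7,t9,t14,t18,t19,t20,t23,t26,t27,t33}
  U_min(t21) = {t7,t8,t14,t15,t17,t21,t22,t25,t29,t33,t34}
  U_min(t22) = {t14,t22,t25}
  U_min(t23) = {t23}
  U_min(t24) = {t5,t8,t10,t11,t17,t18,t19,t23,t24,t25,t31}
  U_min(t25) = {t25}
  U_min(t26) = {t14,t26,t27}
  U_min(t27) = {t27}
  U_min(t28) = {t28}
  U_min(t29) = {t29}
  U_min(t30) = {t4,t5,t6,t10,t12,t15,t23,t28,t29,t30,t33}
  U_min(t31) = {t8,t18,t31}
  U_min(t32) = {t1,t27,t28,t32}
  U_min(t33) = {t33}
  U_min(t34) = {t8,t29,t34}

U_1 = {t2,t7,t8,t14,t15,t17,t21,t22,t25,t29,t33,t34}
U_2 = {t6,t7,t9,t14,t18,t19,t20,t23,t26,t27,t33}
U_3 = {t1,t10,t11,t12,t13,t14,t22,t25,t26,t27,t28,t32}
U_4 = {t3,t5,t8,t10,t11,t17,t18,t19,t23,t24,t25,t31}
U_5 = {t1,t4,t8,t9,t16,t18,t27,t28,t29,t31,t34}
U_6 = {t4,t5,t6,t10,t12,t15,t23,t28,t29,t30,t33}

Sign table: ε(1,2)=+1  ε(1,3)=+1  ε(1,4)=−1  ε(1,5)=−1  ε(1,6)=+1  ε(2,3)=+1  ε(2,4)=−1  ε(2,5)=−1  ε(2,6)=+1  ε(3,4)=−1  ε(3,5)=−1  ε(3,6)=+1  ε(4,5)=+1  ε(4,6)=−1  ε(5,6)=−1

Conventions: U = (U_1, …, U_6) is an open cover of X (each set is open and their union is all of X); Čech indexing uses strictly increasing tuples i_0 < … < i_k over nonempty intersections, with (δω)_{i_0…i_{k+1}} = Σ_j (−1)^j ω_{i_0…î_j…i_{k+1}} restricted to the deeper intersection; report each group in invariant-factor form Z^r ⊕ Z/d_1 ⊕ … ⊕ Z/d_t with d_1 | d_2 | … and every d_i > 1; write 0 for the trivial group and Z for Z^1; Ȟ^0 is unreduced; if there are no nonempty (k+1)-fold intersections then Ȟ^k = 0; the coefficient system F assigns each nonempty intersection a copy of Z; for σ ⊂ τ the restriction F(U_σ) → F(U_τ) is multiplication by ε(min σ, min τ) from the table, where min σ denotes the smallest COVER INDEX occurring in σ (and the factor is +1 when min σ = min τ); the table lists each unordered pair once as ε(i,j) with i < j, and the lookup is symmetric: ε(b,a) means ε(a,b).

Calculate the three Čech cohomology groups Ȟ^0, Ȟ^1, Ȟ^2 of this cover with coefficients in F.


nerve simplices:
  U12={t7,t14,t33} U13={t14,t22,t25} U14={t8,t17,t25} U15={t8,t29,t34} U16={t15,t29,t33} U23={t14,t26,t27} U24={t18,t19,t23} U25={t9,t18,t27} U26={t6,t23,t33} U34={t10,t11,t25} U35={t1,t27,t28} U36={t10,t12,t28} U45={t8,t18,t31} U46={t5,t10,t23} U56={t4,t28,t29}
  U123={t14} U126={t33} U134={t25} U145={t8} U156={t29} U235={t27} U245={t18} U246={t23} U346={t10} U356={t28}
C dims 6,15,10; δ0: rk 5, SNF 1^5; δ1: rk 10, SNF 1^9·2
degree 0: 6−5−0 = 1 → Ȟ^0 ≅ Z
degree 1: 15−10−5 = 0 → Ȟ^1 ≅ 0
degree 2: 10−0−10 = 0 plus torsion [2] → Ȟ^2 ≅ Z/2

Ȟ^0 ≅ Z, Ȟ^1 ≅ 0, Ȟ^2 ≅ Z/2


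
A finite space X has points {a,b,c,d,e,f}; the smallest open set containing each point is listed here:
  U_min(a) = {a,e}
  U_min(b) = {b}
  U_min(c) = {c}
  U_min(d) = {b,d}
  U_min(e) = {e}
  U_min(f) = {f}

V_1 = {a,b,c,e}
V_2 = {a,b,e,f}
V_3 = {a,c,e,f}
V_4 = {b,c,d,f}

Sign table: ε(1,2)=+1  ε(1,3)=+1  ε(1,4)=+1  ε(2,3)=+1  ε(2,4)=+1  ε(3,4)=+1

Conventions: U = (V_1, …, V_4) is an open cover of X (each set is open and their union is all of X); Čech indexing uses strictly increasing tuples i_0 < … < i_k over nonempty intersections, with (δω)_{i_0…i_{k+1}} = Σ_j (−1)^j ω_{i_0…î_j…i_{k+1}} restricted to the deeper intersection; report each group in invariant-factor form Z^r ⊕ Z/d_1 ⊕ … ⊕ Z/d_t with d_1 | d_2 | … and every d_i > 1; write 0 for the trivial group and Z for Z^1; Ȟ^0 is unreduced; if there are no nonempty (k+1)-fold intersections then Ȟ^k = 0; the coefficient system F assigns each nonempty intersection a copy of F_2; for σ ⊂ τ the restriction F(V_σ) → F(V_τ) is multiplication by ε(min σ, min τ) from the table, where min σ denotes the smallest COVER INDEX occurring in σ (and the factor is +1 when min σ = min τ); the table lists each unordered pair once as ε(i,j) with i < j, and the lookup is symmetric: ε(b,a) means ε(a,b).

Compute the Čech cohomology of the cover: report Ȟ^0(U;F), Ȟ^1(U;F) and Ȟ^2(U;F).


nerve of the cover:
  V12={a,b,e} V13={a,c,e} V14={b,c} V23={a,e,f} V24={b,f} V34={c,f}
  V123={a,e} V124={b} V134={c} V234={f}
C dims 4,6,4; δ0: rk_F2 3; δ1: rk_F2 3
Ȟ^0 = (4 − 3) − 0 = 1, so Ȟ^0 ≅ Z/2
Ȟ^1 = (6 − 3) − 3 = 0, so Ȟ^1 ≅ 0
Ȟ^2 = (4 − 0) − 3 = 1, so Ȟ^2 ≅ Z/2

Ȟ^0 ≅ Z/2, Ȟ^1 ≅ 0, Ȟ^2 ≅ Z/2


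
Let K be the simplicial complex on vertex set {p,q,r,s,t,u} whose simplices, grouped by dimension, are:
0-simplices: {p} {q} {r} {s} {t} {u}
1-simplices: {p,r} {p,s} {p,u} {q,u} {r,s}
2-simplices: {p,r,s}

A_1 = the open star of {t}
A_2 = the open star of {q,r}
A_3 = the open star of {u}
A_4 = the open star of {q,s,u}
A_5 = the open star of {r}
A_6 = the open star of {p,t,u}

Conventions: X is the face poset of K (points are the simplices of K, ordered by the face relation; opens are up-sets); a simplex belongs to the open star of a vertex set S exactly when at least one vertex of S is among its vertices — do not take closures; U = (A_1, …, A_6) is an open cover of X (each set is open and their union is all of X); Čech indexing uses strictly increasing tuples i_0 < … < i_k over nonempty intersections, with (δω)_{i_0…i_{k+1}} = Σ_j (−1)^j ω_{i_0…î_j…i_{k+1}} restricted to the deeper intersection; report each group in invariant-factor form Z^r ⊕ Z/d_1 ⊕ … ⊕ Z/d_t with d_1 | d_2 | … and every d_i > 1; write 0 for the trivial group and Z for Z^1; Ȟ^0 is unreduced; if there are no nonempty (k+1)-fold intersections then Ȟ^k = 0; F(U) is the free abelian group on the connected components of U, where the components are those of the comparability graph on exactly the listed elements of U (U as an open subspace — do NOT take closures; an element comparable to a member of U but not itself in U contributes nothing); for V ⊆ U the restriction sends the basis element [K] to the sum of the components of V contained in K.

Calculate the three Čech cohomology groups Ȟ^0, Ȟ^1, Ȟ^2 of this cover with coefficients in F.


Ȟ^0 = Z^2, Ȟ^1 = 0, Ȟ^2 = 0

nonempty intersections:
  A1={{t}} A2={{q},{r},{p,r},{q,u},{r,s},{p,r,s}} A3={{u},{p,u},{q,u}} A4={{q},{s},{u},{p,s},{p,u},{q,u},{r,s},{p,r,s}} A5={{r},{p,r},{r,s},{p,r,s}} A6={{p},{t},{u},{p,r},{p,s},{p,u},{q,u},{p,r,s}}
  A16={{t}} A23={{q,u}} A24={{q},{q,u},{r,s},{p,r,s}} A25={{r},{p,r},{r,s},{p,r,s}} A26={{p,r},{q,u},{p,r,s}} A34={{u},{p,u},{q,u}} A36={{u},{p,u},{q,u}} A45={{r,s},{p,r,s}} A46={{u},{p,s},{p,u},{q,u},{p,r,s}} A56={{p,r},{p,r,s}}
  A234={{q,u}} A236={{q,u}} A245={{r,s},{p,r,s}} A246={{q,u},{p,r,s}} A256={{p,r},{p,r,s}} A346={{u},{p,u},{q,u}} A456={{p,r,s}}
  A2346={{q,u}} A2456={{p,r,s}}
components per intersection:
  A1: {{t}}
  A2: {{q},{q,u}} {{r},{p,r},{r,s},{p,r,s}}
  A3: {{u},{p,u},{q,u}}
  A4: {{q},{u},{p,u},{q,u}} {{s},{p,s},{r,s},{p,r,s}}
  A5: {{r},{p,r},{r,s},{p,r,s}}
  A6: {{p},{u},{p,r},{p,s},{p,u},{q,u},{p,r,s}} {{t}}
  A16: {{t}}
  A23: {{q,u}}
  A24: {{q},{q,u}} {{r,s},{p,r,s}}
  A25: {{r},{p,r},{r,s},{p,r,s}}
  A26: {{p,r},{p,r,s}} {{q,u}}
  A34: {{u},{p,u},{q,u}}
  A36: {{u},{p,u},{q,u}}
  A45: {{r,s},{p,r,s}}
  A46: {{u},{p,u},{q,u}} {{p,s},{p,r,s}}
  A56: {{p,r},{p,r,s}}
  A234: {{q,u}}
  A236: {{q,u}}
  A245: {{r,s},{p,r,s}}
  A246: {{q,u}} {{p,r,s}}
  A256: {{p,r},{p,r,s}}
  A346: {{u},{p,u},{q,u}}
  A456: {{p,r,s}}
  A2346: {{q,u}}
  A2456: {{p,r,s}}
C dims 9,13,8,2; δ0: rk 7, SNF 1^7; δ1: rk 6, SNF 1^6; δ2: rk 2, SNF 1^2
Ȟ^0: (9−7)−0=2 ⇒ Z^2
Ȟ^1: (13−6)−7=0 ⇒ 0
Ȟ^2: (8−2)−6=0 ⇒ 0


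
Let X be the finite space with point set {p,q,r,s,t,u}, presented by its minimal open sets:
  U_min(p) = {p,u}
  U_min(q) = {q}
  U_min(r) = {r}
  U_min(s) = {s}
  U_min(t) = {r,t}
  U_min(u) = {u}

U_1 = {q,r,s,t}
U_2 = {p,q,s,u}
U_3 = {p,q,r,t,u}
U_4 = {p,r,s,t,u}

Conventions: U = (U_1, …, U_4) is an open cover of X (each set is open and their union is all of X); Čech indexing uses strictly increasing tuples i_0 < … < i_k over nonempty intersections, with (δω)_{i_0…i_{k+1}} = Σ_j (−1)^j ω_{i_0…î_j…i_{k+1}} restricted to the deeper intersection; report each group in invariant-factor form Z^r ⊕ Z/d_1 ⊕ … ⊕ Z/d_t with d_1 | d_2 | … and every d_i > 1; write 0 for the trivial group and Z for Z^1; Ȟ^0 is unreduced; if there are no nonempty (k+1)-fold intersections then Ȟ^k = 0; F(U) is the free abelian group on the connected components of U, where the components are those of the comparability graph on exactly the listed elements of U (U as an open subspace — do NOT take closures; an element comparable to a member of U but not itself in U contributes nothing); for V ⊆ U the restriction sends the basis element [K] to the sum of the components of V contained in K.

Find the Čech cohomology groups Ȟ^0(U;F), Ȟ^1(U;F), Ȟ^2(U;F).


Ȟ^0(U;F) ≅ Z^4; Ȟ^1(U;F) ≅ 0; Ȟ^2(U;F) ≅ 0

nonempty overlaps:
  U12={q,s} U13={q,r,t} U14={r,s,t} U23={p,q,u} U24={p,s,u} U34={p,r,t,u}
  U123={q} U124={s} U134={r,t} U234={p,u}
components per intersection:
  U1: {q} {r,t} {s}
  U2: {p,u} {q} {s}
  U3: {p,u} {q} {r,t}
  U4: {p,u} {r,t} {s}
  U12: {q} {s}
  U13: {q} {r,t}
  U14: {r,t} {s}
  U23: {p,u} {q}
  U24: {p,u} {s}
  U34: {p,u} {r,t}
  U123: {q}
  U124: {s}
  U134: {r,t}
  U234: {p,u}
C dims 12,12,4; δ0: rk 8, SNF 1^8; δ1: rk 4, SNF 1^4
degree 0: 12−8−0 = 4 → Ȟ^0 ≅ Z^4
degree 1: 12−4−8 = 0 → Ȟ^1 ≅ 0
degree 2: 4−0−4 = 0 → Ȟ^2 ≅ 0


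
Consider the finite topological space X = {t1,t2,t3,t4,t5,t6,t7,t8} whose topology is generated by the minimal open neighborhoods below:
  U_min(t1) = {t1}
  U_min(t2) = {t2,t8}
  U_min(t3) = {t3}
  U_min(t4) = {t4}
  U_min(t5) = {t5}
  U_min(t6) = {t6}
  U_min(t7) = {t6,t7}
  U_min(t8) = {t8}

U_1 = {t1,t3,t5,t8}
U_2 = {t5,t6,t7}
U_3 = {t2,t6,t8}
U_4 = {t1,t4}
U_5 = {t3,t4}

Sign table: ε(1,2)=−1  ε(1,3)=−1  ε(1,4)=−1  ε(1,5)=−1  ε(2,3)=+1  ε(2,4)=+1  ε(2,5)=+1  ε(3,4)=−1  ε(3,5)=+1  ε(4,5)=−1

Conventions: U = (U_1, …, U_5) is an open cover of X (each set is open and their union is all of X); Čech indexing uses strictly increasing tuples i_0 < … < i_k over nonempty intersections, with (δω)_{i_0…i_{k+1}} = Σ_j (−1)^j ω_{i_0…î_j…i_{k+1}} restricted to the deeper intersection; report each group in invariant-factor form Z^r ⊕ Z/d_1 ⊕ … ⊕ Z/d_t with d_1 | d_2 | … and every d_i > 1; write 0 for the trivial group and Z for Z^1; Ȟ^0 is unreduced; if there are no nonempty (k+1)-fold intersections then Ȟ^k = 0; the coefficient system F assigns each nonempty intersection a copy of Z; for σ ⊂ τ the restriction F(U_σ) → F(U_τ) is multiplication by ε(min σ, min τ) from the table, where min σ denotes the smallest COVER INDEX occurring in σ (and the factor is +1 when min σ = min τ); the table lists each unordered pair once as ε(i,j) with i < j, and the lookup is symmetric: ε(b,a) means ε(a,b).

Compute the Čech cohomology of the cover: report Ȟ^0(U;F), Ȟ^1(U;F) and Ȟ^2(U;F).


Ȟ^0(U;F) ≅ 0; Ȟ^1(U;F) ≅ Z ⊕ Z/2; Ȟ^2(U;F) ≅ 0

nonempty overlaps:
  U12={t5} U13={t8} U14={t1} U15={t3} U23={t6} U45={t4}
C dims 5,6; δ0: rk 5, SNF 1^4·2
degree 0: 5−5−0 = 0 → Ȟ^0 ≅ 0
degree 1: 6−0−5 = 1 plus torsion [2] → Ȟ^1 ≅ Z ⊕ Z/2
degree 2: 0−0−0 = 0 → Ȟ^2 ≅ 0


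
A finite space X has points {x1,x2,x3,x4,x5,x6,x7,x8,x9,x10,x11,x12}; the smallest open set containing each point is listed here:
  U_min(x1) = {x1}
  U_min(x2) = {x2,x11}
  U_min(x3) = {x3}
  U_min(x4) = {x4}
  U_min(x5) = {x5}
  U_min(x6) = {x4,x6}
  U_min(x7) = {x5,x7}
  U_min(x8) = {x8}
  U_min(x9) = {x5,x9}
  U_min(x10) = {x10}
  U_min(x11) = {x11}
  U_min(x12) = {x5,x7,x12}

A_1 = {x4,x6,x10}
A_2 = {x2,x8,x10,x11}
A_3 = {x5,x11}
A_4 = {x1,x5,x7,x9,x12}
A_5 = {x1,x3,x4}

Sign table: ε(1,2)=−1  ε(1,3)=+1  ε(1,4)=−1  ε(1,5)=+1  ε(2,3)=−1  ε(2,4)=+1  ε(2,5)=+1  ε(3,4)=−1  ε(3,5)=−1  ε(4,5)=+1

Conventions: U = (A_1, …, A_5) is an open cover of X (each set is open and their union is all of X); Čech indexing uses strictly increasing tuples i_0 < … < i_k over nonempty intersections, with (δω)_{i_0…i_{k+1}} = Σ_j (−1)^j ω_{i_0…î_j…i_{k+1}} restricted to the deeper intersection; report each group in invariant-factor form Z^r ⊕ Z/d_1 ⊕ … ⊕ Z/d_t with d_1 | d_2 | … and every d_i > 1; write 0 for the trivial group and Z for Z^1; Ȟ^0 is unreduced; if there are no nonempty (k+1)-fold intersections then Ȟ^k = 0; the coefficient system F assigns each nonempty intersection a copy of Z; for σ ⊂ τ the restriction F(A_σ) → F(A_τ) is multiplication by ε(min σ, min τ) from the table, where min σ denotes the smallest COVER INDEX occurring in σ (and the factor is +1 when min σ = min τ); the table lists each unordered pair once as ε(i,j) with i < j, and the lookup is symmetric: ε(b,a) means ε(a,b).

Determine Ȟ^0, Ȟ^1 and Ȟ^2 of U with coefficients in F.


Ȟ^0(U;F) ≅ 0, Ȟ^1(U;F) ≅ Z/2, Ȟ^2(U;F) ≅ 0

cover nerve:
  A12={x10} A15={x4} A23={x11} A34={x5} A45={x1}
C dims 5,5; δ0: rk 5, SNF 1^4·2
Ȟ^0: (5−5)−0=0 ⇒ 0
Ȟ^1: (5−0)−5=0 plus torsion [2] ⇒ Z/2
Ȟ^2: (0−0)−0=0 ⇒ 0


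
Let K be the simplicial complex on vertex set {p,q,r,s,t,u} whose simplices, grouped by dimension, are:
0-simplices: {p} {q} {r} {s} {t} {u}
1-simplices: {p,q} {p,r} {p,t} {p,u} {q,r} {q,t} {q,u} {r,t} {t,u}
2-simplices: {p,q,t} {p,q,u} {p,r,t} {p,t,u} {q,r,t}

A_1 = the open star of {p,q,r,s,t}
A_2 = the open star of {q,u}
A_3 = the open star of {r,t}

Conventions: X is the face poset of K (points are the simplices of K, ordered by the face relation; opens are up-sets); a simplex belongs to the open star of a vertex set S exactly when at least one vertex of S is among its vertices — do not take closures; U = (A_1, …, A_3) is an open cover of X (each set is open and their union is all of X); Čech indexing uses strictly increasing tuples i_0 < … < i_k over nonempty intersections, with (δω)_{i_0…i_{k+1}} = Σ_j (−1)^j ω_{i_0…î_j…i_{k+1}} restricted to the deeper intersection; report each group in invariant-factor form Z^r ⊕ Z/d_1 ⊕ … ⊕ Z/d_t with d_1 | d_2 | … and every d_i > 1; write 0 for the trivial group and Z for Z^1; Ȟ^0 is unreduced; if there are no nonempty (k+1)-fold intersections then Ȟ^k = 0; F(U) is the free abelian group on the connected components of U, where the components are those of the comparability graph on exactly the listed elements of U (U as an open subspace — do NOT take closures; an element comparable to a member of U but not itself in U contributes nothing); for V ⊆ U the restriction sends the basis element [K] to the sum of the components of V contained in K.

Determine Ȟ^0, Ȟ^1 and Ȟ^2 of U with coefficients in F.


Ȟ^0 ≅ Z^2, Ȟ^1 ≅ 0 and Ȟ^2 ≅ 0

nonempty intersections:
  A1={{p},{q},{r},{s},{t},{p,q},{p,r},{p,t},{p,u},{q,r},{q,t},{q,u},{r,t},{t,u},{p,q,t},{p,q,u},{p,r,t},{p,t,u},{q,r,t}} A2={{q},{u},{p,q},{p,u},{q,r},{q,t},{q,u},{t,u},{p,q,t},{p,q,u},{p,t,u},{q,r,t}} A3={{r},{t},{p,r},{p,t},{q,r},{q,t},{r,t},{t,u},{p,q,t},{p,r,t},{p,t,u},{q,r,t}}
  A12={{q},{p,q},{p,u},{q,r},{q,t},{q,u},{t,u},{p,q,t},{p,q,u},{p,t,u},{q,r,t}} A13={{r},{t},{p,r},{p,t},{q,r},{q,t},{r,t},{t,u},{p,q,t},{p,r,t},{p,t,u},{q,r,t}} A23={{q,r},{q,t},{t,u},{p,q,t},{p,t,u},{q,r,t}}
  A123={{q,r},{q,t},{t,u},{p,q,t},{p,t,u},{q,r,t}}
components per intersection:
  A1: {{p},{q},{r},{t},{p,q},{p,r},{p,t},{p,u},{q,r},{q,t},{q,u},{r,t},{t,u},{p,q,t},{p,q,u},{p,r,t},{p,t,u},{q,r,t}} {{s}}
  A2: {{q},{u},{p,q},{p,u},{q,r},{q,t},{q,u},{t,u},{p,q,t},{p,q,u},{p,t,u},{q,r,t}}
  A3: {{r},{t},{p,r},{p,t},{q,r},{q,t},{r,t},{t,u},{p,q,t},{p,r,t},{p,t,u},{q,r,t}}
  A12: {{q},{p,q},{p,u},{q,r},{q,t},{q,u},{t,u},{p,q,t},{p,q,u},{p,t,u},{q,r,t}}
  A13: {{r},{t},{p,r},{p,t},{q,r},{q,t},{r,t},{t,u},{p,q,t},{p,r,t},{p,t,u},{q,r,t}}
  A23: {{q,r},{q,t},{p,q,t},{q,r,t}} {{t,u},{p,t,u}}
  A123: {{q,r},{q,t},{p,q,t},{q,r,t}} {{t,u},{p,t,u}}
C dims 4,4,2; δ0: rk 2, SNF 1^2; δ1: rk 2, SNF 1^2
Ȟ^0: (4−2)−0=2 ⇒ Z^2
Ȟ^1: (4−2)−2=0 ⇒ 0
Ȟ^2: (2−0)−2=0 ⇒ 0


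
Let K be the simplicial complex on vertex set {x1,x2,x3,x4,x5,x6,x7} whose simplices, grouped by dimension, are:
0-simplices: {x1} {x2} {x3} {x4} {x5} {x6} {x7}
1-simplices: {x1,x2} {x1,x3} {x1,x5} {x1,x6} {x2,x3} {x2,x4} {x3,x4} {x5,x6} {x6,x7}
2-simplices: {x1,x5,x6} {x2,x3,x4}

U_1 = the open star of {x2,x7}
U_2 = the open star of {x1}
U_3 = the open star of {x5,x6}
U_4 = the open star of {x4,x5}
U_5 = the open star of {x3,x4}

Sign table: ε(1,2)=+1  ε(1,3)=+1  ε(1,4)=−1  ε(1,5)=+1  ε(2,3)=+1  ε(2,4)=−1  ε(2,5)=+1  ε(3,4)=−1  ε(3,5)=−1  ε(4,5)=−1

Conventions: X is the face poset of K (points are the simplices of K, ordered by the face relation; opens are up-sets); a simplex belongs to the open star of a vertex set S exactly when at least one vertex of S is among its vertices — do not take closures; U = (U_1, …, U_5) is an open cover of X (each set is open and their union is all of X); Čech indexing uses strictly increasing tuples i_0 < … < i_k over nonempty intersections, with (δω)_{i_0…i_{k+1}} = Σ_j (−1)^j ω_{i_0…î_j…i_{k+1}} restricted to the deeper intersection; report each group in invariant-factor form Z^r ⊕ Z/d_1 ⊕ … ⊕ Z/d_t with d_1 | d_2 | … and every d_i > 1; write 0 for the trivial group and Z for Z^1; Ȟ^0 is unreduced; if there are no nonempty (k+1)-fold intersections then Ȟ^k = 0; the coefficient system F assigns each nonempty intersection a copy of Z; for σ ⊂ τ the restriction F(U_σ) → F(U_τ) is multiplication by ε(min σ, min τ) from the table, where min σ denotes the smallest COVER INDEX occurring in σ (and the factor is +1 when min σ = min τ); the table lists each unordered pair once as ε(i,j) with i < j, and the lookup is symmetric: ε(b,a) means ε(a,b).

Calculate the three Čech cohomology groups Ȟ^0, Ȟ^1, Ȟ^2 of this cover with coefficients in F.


nerve of the cover:
  U1={{x2},{x7},{x1,x2},{x2,x3},{x2,x4},{x6,x7},{x2,x3,x4}} U2={{x1},{x1,x2},{x1,x3},{x1,x5},{x1,x6},{x1,x5,x6}} U3={{x5},{x6},{x1,x5},{x1,x6},{x5,x6},{x6,x7},{x1,x5,x6}} U4={{x4},{x5},{x1,x5},{x2,x4},{x3,x4},{x5,x6},{x1,x5,x6},{x2,x3,x4}} U5={{x3},{x4},{x1,x3},{x2,x3},{x2,x4},{x3,x4},{x2,x3,x4}}
  U12={{x1,x2}} U13={{x6,x7}} U14={{x2,x4},{x2,x3,x4}} U15={{x2,x3},{x2,x4},{x2,x3,x4}} U23={{x1,x5},{x1,x6},{x1,x5,x6}} U24={{x1,x5},{x1,x5,x6}} U25={{x1,x3}} U34={{x5},{x1,x5},{x5,x6},{x1,x5,x6}} U45={{x4},{x2,x4},{x3,x4},{x2,x3,x4}}
  U145={{x2,x4},{x2,x3,x4}} U234={{x1,x5},{x1,x5,x6}}
C dims 5,9,2; δ0: rk 4, SNF 1^4; δ1: rk 2, SNF 1^2
Ȟ^0 = (5 − 4) − 0 = 1, so Ȟ^0 ≅ Z
Ȟ^1 = (9 − 2) − 4 = 3, so Ȟ^1 ≅ Z^3
Ȟ^2 = (2 − 0) − 2 = 0, so Ȟ^2 ≅ 0

Ȟ^0(U;F) ≅ Z,  Ȟ^1(U;F) ≅ Z^3,  Ȟ^2(U;F) ≅ 0


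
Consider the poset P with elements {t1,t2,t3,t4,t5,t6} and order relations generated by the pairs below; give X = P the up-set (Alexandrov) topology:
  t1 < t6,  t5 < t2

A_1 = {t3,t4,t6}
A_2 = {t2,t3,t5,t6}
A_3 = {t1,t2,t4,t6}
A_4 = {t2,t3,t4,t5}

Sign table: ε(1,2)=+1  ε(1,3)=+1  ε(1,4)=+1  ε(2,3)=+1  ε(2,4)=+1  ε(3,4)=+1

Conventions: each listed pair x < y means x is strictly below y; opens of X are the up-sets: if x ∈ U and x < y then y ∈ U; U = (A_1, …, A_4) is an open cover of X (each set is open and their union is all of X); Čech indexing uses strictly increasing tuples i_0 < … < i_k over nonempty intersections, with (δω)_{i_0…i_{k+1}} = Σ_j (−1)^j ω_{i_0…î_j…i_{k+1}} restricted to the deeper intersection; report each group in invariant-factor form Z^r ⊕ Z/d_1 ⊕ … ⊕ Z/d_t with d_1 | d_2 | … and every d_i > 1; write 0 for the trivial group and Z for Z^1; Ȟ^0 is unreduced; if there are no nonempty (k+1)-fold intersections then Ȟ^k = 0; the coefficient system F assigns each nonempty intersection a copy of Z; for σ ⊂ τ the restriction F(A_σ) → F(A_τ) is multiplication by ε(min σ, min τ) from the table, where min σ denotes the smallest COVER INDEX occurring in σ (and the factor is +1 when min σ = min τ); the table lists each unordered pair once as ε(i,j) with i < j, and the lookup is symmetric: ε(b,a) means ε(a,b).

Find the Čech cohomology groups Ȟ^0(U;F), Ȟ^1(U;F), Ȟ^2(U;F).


nonempty intersections:
  A12={t3,t6} A13={t4,t6} A14={t3,t4} A23={t2,t6} A24={t2,t3,t5} A34={t2,t4}
  A123={t6} A124={t3} A134={t4} A234={t2}
C dims 4,6,4; δ0: rk 3, SNF 1^3; δ1: rk 3, SNF 1^3
Ȟ^0: (4−3)−0=1 ⇒ Z
Ȟ^1: (6−3)−3=0 ⇒ 0
Ȟ^2: (4−0)−3=1 ⇒ Z

Ȟ^0 ≅ Z,  Ȟ^1 ≅ 0,  Ȟ^2 ≅ Z


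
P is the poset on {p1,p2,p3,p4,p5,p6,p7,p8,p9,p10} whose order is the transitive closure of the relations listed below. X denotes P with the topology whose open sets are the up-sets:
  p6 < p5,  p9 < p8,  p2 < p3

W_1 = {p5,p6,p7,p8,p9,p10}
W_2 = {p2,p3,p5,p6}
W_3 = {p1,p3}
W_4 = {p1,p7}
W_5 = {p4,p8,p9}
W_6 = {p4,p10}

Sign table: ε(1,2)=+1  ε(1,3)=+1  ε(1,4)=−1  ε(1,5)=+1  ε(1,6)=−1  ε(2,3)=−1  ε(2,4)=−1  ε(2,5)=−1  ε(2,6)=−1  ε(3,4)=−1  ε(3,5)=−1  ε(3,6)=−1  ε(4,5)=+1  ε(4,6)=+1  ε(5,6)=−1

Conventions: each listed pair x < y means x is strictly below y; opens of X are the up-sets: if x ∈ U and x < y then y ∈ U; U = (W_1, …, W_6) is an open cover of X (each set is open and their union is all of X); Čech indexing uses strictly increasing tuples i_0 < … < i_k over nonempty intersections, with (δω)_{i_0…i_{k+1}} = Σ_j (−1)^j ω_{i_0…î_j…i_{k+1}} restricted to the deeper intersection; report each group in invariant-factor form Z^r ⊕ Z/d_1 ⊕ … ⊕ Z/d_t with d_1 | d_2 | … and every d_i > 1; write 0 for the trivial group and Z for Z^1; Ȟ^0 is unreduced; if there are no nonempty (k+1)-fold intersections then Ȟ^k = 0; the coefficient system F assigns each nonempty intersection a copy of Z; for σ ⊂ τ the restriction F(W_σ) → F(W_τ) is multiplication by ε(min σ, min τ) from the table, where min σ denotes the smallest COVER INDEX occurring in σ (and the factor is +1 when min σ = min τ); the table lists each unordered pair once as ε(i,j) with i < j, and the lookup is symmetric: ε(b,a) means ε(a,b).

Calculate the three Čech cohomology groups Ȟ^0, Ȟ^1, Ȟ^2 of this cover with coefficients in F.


cover nerve:
  W12={p5,p6} W14={p7} W15={p8,p9} W16={p10} W23={p3} W34={p1} W56={p4}
C dims 6,7; δ0: rk 6, SNF 1^5·2
Ȟ^0: (6−6)−0=0 ⇒ 0
Ȟ^1: (7−0)−6=1 plus torsion [2] ⇒ Z ⊕ Z/2
Ȟ^2: (0−0)−0=0 ⇒ 0

Ȟ^0 = 0, Ȟ^1 = Z ⊕ Z/2, Ȟ^2 = 0


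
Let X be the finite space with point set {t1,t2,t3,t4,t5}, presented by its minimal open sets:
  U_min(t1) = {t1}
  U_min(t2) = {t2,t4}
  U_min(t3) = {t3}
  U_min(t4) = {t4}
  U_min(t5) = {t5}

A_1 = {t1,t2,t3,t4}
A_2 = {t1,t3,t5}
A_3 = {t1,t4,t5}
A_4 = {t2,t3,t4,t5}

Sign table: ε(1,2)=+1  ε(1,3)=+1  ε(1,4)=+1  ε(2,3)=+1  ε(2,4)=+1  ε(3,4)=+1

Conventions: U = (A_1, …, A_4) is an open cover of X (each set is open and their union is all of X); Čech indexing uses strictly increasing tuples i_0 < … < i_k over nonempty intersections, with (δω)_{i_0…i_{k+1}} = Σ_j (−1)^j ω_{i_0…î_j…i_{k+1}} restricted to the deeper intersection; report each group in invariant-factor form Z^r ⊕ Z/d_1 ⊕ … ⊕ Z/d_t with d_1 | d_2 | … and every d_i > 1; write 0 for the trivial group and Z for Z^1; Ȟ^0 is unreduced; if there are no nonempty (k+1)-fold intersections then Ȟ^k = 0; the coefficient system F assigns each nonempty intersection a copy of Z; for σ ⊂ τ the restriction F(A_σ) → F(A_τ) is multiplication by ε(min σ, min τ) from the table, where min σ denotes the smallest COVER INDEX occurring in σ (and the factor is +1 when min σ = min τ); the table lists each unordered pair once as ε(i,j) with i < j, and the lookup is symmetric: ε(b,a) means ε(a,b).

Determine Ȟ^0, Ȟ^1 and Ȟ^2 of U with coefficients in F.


Ȟ^0 ≅ Z, Ȟ^1 ≅ 0 and Ȟ^2 ≅ Z

intersection data:
  A12={t1,t3} A13={t1,t4} A14={t2,t3,t4} A23={t1,t5} A24={t3,t5} A34={t4,t5}
  A123={t1} A124={t3} A134={t4} A234={t5}
C dims 4,6,4; δ0: rk 3, SNF 1^3; δ1: rk 3, SNF 1^3
Ȟ^0 = (4 − 3) − 0 = 1, so Ȟ^0 ≅ Z
Ȟ^1 = (6 − 3) − 3 = 0, so Ȟ^1 ≅ 0
Ȟ^2 = (4 − 0) − 3 = 1, so Ȟ^2 ≅ Z
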